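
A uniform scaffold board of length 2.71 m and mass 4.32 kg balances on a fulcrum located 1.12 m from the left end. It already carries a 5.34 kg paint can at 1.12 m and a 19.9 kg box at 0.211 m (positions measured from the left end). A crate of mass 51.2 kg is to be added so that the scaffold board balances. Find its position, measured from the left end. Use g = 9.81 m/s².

x ≈ 1.45 m from the left end

Choose the fulcrum (at 1.12 m from the left end) as the axis so the support reaction has zero arm there.
Beam weight: 4.32 × 9.81 = 42.38 N down at 1.355 m → arm 0.235 m, τ = 42.38 × 0.235 = 9.959 N·m clockwise.
Paint can: acts at the fulcrum, moment arm 0 → no torque.
Box: 19.9 × 9.81 = 195.2 N down at 0.211 m → arm 0.909 m, τ = 195.2 × 0.909 = 177.4 N·m counterclockwise.
Net moment of existing loads = 167.4 N·m counterclockwise.
The crate weighs 51.2 × 9.81 = 502.3 N and must supply an equal clockwise moment, so its lever arm about the fulcrum is 167.4 / 502.3 = 0.333 m.
That puts it at 1.12 + 0.333 = 1.45 m from the left end.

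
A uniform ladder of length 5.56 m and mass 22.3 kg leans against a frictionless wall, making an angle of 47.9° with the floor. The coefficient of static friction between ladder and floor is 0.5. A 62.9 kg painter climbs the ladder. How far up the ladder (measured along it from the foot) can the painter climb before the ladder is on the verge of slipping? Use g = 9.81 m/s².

Taking torques about the foot of the ladder:
Ladder weight 22.3×9.81 = 218.8 N acts at 2.78 m along the ladder; its horizontal arm is 2.78·cos47.9° = 1.864 m → τ = 407.8 N·m clockwise.
Painter weight 62.9×9.81 = 617 N at distance d → arm d·cos47.9° → τ = 617·d·0.6704 clockwise.
Wall normal N at the top has arm L sinθ = 4.125 m counterclockwise, so Στ = 0 gives N·4.125 = 407.8 + 413.6·d.
ΣFy = 0 ⇒ N_floor = 835.8 N, so the maximum friction is μ_s·N_floor = 0.5×835.8 = 417.9 N. ΣFx = 0 ⇒ N_wall = f, so at the slipping point N = 417.9 N.
Substituting: 417.9×4.125 = 407.8 + 413.6·d ⇒ d = (1724 − 407.8) / 413.6 = 3.18 m.

d ≈ 3.18 m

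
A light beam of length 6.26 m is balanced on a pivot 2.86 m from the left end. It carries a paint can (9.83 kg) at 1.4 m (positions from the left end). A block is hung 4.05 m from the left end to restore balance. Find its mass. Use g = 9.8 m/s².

m ≈ 12.1 kg

Choose the pivot (at 2.86 m from the left end) as the axis so the support reaction has zero arm there.
Paint can: 9.83 × 9.8 = 96.33 N down at 1.4 m → arm 1.46 m, τ = 96.33 × 1.46 = 140.6 N·m counterclockwise.
Net moment of known loads = 140.6 N·m counterclockwise.
An unknown mass m at 4.05 m has arm 1.19 m; its moment is m·g·1.19 clockwise.
Balancing moments: m × 9.8 × 1.19 = 140.6, giving m = 140.6 / (9.8 × 1.19) = 12.1 kg.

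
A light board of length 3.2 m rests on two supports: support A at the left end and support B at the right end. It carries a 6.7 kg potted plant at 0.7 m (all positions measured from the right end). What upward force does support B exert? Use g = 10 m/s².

Taking torques about support A:
Potted plant: 6.7 × 10 = 67 N down at 0.7 m → arm 2.5 m, τ = 67 × 2.5 = 167.5 N·m clockwise.
Net load moment about support A = 167.5 N·m clockwise.
Reaction R at support B is upward at 0 m, arm 3.2 m → moment R × 3.2 counterclockwise.
For rotational equilibrium, R × 3.2 = 167.5, so R = 52.3 N.

R_B ≈ 52.3 N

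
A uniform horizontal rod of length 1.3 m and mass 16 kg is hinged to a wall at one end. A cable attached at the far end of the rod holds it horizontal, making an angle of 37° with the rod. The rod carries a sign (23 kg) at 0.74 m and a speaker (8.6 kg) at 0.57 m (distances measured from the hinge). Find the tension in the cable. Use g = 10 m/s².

T ≈ 413 N

Sum moments about the hinge (the unknown hinge reaction has zero arm there).
Beam weight: 16 × 10 = 160 N down at 0.65 m → arm 0.65 m, τ = 160 × 0.65 = 104 N·m clockwise.
Sign: 23 × 10 = 230 N down at 0.74 m → arm 0.74 m, τ = 230 × 0.74 = 170.2 N·m clockwise.
Speaker: 8.6 × 10 = 86 N down at 0.57 m → arm 0.57 m, τ = 86 × 0.57 = 49.02 N·m clockwise.
Total clockwise load moment = 323.2 N·m.
The cable tension T acts at 1.3 m; only its component perpendicular to the rod, T sinθ, produces torque. sin 37° = 0.6018.
Balancing moments: T × 1.3 × 0.6018 = 323.2, giving T = 323.2 / 0.7823 = 413 N.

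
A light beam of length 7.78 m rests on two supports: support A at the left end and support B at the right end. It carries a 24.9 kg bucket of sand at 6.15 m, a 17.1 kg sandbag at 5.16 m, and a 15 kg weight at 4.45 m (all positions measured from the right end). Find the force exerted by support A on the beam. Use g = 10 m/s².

R_A ≈ 396 N

Sum moments about support B (its reaction then has zero moment arm).
Bucket of sand: 24.9 × 10 = 249 N down at 6.15 m → arm 6.15 m, τ = 249 × 6.15 = 1531 N·m counterclockwise.
Sandbag: 17.1 × 10 = 171 N down at 5.16 m → arm 5.16 m, τ = 171 × 5.16 = 882.4 N·m counterclockwise.
Weight: 15 × 10 = 150 N down at 4.45 m → arm 4.45 m, τ = 150 × 4.45 = 667.5 N·m counterclockwise.
Net load moment about support B = 3081 N·m counterclockwise.
Reaction R at support A is upward at 7.78 m, arm 7.78 m → moment R × 7.78 clockwise.
Setting net torque to zero: R × 7.78 = 3081 → R = 396 N.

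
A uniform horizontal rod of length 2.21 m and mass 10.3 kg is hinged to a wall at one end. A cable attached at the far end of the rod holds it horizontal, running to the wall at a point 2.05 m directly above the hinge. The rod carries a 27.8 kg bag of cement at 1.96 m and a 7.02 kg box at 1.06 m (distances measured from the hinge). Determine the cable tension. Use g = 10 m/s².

T ≈ 488 N

Sum moments about the hinge (the unknown hinge reaction has zero arm there).
Beam weight: 10.3 × 10 = 103 N down at 1.105 m → arm 1.105 m, τ = 103 × 1.105 = 113.8 N·m clockwise.
Bag of cement: 27.8 × 10 = 278 N down at 1.96 m → arm 1.96 m, τ = 278 × 1.96 = 544.9 N·m clockwise.
Box: 7.02 × 10 = 70.2 N down at 1.06 m → arm 1.06 m, τ = 70.2 × 1.06 = 74.41 N·m clockwise.
Total clockwise load moment = 733.1 N·m.
The cable tension T acts at 2.21 m; only its component perpendicular to the rod, T sinθ, produces torque. sinθ = h/√(h²+d²) = 2.05/√(2.05²+2.21²) = 0.6801.
For rotational equilibrium, T × 2.21 × 0.6801 = 733.1, so T = 733.1 / 1.503 = 488 N.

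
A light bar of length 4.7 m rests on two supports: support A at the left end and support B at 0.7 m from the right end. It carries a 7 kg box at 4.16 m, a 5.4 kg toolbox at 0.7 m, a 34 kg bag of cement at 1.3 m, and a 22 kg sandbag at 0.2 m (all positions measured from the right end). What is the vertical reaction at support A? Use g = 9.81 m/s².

Sum moments about support B (its reaction then has zero moment arm).
Box: 7 × 9.81 = 68.67 N down at 4.16 m → arm 3.46 m, τ = 68.67 × 3.46 = 237.6 N·m counterclockwise.
Toolbox: acts at the support B, moment arm 0 → no torque.
Bag of cement: 34 × 9.81 = 333.5 N down at 1.3 m → arm 0.6 m, τ = 333.5 × 0.6 = 200.1 N·m counterclockwise.
Sandbag: 22 × 9.81 = 215.8 N down at 0.2 m → arm 0.5 m, τ = 215.8 × 0.5 = 107.9 N·m clockwise.
Net load moment about support B = 329.8 N·m counterclockwise.
Reaction R at support A is upward at 4.7 m, arm 4 m → moment R × 4 clockwise.
Setting net torque to zero: R × 4 = 329.8 → R = 82.5 N.

R_A ≈ 82.5 N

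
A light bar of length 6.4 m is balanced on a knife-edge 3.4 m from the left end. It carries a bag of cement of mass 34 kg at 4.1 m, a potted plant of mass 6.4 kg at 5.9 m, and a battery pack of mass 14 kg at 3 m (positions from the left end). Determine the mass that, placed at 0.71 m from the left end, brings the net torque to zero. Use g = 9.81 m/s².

Take moments about the knife-edge (at 3.4 m from the left end).
Bag of cement: 34 × 9.81 = 333.5 N down at 4.1 m → arm 0.7 m, τ = 333.5 × 0.7 = 233.4 N·m clockwise.
Potted plant: 6.4 × 9.81 = 62.78 N down at 5.9 m → arm 2.5 m, τ = 62.78 × 2.5 = 156.9 N·m clockwise.
Battery pack: 14 × 9.81 = 137.3 N down at 3 m → arm 0.4 m, τ = 137.3 × 0.4 = 54.92 N·m counterclockwise.
Net moment of known loads = 335.4 N·m clockwise.
An unknown mass m at 0.71 m has arm 2.69 m; its moment is m·g·2.69 counterclockwise.
For rotational equilibrium, m × 9.81 × 2.69 = 335.4, so m = 335.4 / (9.81 × 2.69) = 12.7 kg.

m ≈ 12.7 kg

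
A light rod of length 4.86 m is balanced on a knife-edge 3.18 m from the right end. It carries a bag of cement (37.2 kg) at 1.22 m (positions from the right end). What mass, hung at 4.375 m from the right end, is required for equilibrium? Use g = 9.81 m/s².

m ≈ 61 kg

Take moments about the knife-edge (at 3.18 m from the right end).
Bag of cement: 37.2 × 9.81 = 364.9 N down at 1.22 m → arm 1.96 m, τ = 364.9 × 1.96 = 715.2 N·m clockwise.
Net moment of known loads = 715.2 N·m clockwise.
An unknown mass m at 4.375 m has arm 1.195 m; its moment is m·g·1.195 counterclockwise.
Στ = 0 ⇒ m × 9.81 × 1.195 = 715.2 ⇒ m = 715.2 / (9.81 × 1.195) = 61 kg.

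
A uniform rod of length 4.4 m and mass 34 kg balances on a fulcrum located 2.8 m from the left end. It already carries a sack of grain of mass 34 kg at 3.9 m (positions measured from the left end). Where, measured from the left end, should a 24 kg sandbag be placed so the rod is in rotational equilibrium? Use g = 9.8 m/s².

x ≈ 2.09 m from the left end

About the fulcrum (at 2.8 m from the left end):
Beam weight: 34 × 9.8 = 333.2 N down at 2.2 m → arm 0.6 m, τ = 333.2 × 0.6 = 199.9 N·m counterclockwise.
Sack of grain: 34 × 9.8 = 333.2 N down at 3.9 m → arm 1.1 m, τ = 333.2 × 1.1 = 366.5 N·m clockwise.
Net moment of existing loads = 166.6 N·m clockwise.
The sandbag weighs 24 × 9.8 = 235.2 N and must supply an equal counterclockwise moment, so its lever arm about the fulcrum is 166.6 / 235.2 = 0.708 m.
That puts it at 2.8 − 0.708 = 2.09 m from the left end.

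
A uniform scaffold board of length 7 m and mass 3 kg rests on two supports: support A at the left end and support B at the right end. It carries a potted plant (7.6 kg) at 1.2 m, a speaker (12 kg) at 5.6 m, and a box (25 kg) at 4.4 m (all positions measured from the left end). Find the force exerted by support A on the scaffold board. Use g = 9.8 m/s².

About support B:
Beam weight: 3 × 9.8 = 29.4 N down at 3.5 m → arm 3.5 m, τ = 29.4 × 3.5 = 102.9 N·m counterclockwise.
Potted plant: 7.6 × 9.8 = 74.48 N down at 1.2 m → arm 5.8 m, τ = 74.48 × 5.8 = 432 N·m counterclockwise.
Speaker: 12 × 9.8 = 117.6 N down at 5.6 m → arm 1.4 m, τ = 117.6 × 1.4 = 164.6 N·m counterclockwise.
Box: 25 × 9.8 = 245 N down at 4.4 m → arm 2.6 m, τ = 245 × 2.6 = 637 N·m counterclockwise.
Net load moment about support B = 1336 N·m counterclockwise.
Reaction R at support A is upward at 0 m, arm 7 m → moment R × 7 clockwise.
Balancing moments: R × 7 = 1336, giving R = 191 N.

R_A ≈ 191 N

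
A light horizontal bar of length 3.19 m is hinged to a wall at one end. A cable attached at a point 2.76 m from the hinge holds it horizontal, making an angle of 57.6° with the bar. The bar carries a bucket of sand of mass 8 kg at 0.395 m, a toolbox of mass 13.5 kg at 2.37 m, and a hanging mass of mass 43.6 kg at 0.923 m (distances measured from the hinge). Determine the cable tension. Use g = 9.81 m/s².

T ≈ 317 N

Sum moments about the hinge (the unknown hinge reaction has zero arm there).
Bucket of sand: 8 × 9.81 = 78.48 N down at 0.395 m → arm 0.395 m, τ = 78.48 × 0.395 = 31 N·m clockwise.
Toolbox: 13.5 × 9.81 = 132.4 N down at 2.37 m → arm 2.37 m, τ = 132.4 × 2.37 = 313.8 N·m clockwise.
Hanging mass: 43.6 × 9.81 = 427.7 N down at 0.923 m → arm 0.923 m, τ = 427.7 × 0.923 = 394.8 N·m clockwise.
Total clockwise load moment = 739.6 N·m.
The cable tension T acts at 2.76 m; only its component perpendicular to the bar, T sinθ, produces torque. sin 57.6° = 0.8443.
Στ = 0 ⇒ T × 2.76 × 0.8443 = 739.6 ⇒ T = 739.6 / 2.33 = 317 N.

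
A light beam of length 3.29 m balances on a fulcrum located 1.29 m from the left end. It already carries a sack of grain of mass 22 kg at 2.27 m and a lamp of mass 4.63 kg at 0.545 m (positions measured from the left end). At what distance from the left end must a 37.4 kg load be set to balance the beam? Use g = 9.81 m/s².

Take moments about the fulcrum (at 1.29 m from the left end).
Sack of grain: 22 × 9.81 = 215.8 N down at 2.27 m → arm 0.98 m, τ = 215.8 × 0.98 = 211.5 N·m clockwise.
Lamp: 4.63 × 9.81 = 45.42 N down at 0.545 m → arm 0.745 m, τ = 45.42 × 0.745 = 33.84 N·m counterclockwise.
Net moment of existing loads = 177.7 N·m clockwise.
The load weighs 37.4 × 9.81 = 366.9 N and must supply an equal counterclockwise moment, so its lever arm about the fulcrum is 177.7 / 366.9 = 0.484 m.
That puts it at 1.29 − 0.484 = 0.806 m from the left end.

x ≈ 0.806 m from the left end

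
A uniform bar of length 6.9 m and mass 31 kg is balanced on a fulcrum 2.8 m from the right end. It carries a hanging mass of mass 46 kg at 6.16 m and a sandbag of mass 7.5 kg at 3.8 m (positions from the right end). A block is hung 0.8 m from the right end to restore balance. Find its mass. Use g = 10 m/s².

About the fulcrum (at 2.8 m from the right end):
Beam weight: 31 × 10 = 310 N down at 3.45 m → arm 0.65 m, τ = 310 × 0.65 = 201.5 N·m counterclockwise.
Hanging mass: 46 × 10 = 460 N down at 6.16 m → arm 3.36 m, τ = 460 × 3.36 = 1546 N·m counterclockwise.
Sandbag: 7.5 × 10 = 75 N down at 3.8 m → arm 1 m, τ = 75 × 1 = 75 N·m counterclockwise.
Net moment of known loads = 1822 N·m counterclockwise.
An unknown mass m at 0.8 m has arm 2 m; its moment is m·g·2 clockwise.
Balancing moments: m × 10 × 2 = 1822, giving m = 1822 / (10 × 2) = 91.1 kg.

m ≈ 91.1 kg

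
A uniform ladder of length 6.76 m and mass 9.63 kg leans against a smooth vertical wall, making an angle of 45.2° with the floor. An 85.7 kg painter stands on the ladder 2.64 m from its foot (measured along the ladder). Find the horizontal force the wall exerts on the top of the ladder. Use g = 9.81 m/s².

N_wall ≈ 373 N

About the foot of the ladder:
Ladder weight 9.63×9.81 = 94.47 N acts at 3.38 m along the ladder; its horizontal arm is 3.38·cos45.2° = 2.382 m → τ = 225 N·m clockwise.
Painter: 85.7×9.81 = 840.7 N at 2.64 m → arm 1.86 m → τ = 1564 N·m clockwise.
Wall normal N acts horizontally at the top; its moment arm is the height L sinθ = 6.76·sin45.2° = 4.797 m, counterclockwise.
Στ = 0 ⇒ N × 4.797 = 1789 ⇒ N = 373 N.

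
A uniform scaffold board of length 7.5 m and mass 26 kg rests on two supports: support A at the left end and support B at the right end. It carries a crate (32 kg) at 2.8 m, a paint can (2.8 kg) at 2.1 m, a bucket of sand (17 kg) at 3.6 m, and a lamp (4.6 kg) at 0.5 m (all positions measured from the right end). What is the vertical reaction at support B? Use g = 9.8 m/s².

R_B ≈ 472 N

Choose support A as the axis so its reaction then has zero moment arm.
Beam weight: 26 × 9.8 = 254.8 N down at 3.75 m → arm 3.75 m, τ = 254.8 × 3.75 = 955.5 N·m clockwise.
Crate: 32 × 9.8 = 313.6 N down at 2.8 m → arm 4.7 m, τ = 313.6 × 4.7 = 1474 N·m clockwise.
Paint can: 2.8 × 9.8 = 27.44 N down at 2.1 m → arm 5.4 m, τ = 27.44 × 5.4 = 148.2 N·m clockwise.
Bucket of sand: 17 × 9.8 = 166.6 N down at 3.6 m → arm 3.9 m, τ = 166.6 × 3.9 = 649.7 N·m clockwise.
Lamp: 4.6 × 9.8 = 45.08 N down at 0.5 m → arm 7 m, τ = 45.08 × 7 = 315.6 N·m clockwise.
Net load moment about support A = 3543 N·m clockwise.
Reaction R at support B is upward at 0 m, arm 7.5 m → moment R × 7.5 counterclockwise.
Setting net torque to zero: R × 7.5 = 3543 → R = 472 N.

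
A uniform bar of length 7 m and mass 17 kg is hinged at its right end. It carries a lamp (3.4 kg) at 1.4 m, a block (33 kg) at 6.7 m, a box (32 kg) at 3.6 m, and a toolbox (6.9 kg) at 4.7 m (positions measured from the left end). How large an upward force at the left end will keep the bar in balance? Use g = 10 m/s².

Choose the right end as the axis so the unknown pivot reaction has zero arm there.
Beam weight: 17 × 10 = 170 N down at 3.5 m → arm 3.5 m, τ = 170 × 3.5 = 595 N·m counterclockwise.
Lamp: 3.4 × 10 = 34 N down at 1.4 m → arm 5.6 m, τ = 34 × 5.6 = 190.4 N·m counterclockwise.
Block: 33 × 10 = 330 N down at 6.7 m → arm 0.3 m, τ = 330 × 0.3 = 99 N·m counterclockwise.
Box: 32 × 10 = 320 N down at 3.6 m → arm 3.4 m, τ = 320 × 3.4 = 1088 N·m counterclockwise.
Toolbox: 6.9 × 10 = 69 N down at 4.7 m → arm 2.3 m, τ = 69 × 2.3 = 158.7 N·m counterclockwise.
Net moment of the loads = 2131 N·m counterclockwise.
The upward force F acts at the left end, arm 7 m, giving F × 7 clockwise.
For rotational equilibrium, F × 7 = 2131, so F = 2131 / 7 = 304 N.

F ≈ 304 N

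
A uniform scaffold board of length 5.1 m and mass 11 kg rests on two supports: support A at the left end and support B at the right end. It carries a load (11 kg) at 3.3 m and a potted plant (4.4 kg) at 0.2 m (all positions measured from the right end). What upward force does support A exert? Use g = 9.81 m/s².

R_A ≈ 125 N

Sum moments about support B (its reaction then has zero moment arm).
Beam weight: 11 × 9.81 = 107.9 N down at 2.55 m → arm 2.55 m, τ = 107.9 × 2.55 = 275.1 N·m counterclockwise.
Load: 11 × 9.81 = 107.9 N down at 3.3 m → arm 3.3 m, τ = 107.9 × 3.3 = 356.1 N·m counterclockwise.
Potted plant: 4.4 × 9.81 = 43.16 N down at 0.2 m → arm 0.2 m, τ = 43.16 × 0.2 = 8.632 N·m counterclockwise.
Net load moment about support B = 639.8 N·m counterclockwise.
Reaction R at support A is upward at 5.1 m, arm 5.1 m → moment R × 5.1 clockwise.
For rotational equilibrium, R × 5.1 = 639.8, so R = 125 N.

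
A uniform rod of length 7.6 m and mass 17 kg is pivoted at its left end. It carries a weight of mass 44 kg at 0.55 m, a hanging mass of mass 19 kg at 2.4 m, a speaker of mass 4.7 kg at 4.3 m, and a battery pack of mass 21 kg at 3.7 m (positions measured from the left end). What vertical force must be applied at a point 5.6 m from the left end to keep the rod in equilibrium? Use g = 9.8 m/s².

F ≈ 407 N

About the left end:
Beam weight: 17 × 9.8 = 166.6 N down at 3.8 m → arm 3.8 m, τ = 166.6 × 3.8 = 633.1 N·m clockwise.
Weight: 44 × 9.8 = 431.2 N down at 0.55 m → arm 0.55 m, τ = 431.2 × 0.55 = 237.2 N·m clockwise.
Hanging mass: 19 × 9.8 = 186.2 N down at 2.4 m → arm 2.4 m, τ = 186.2 × 2.4 = 446.9 N·m clockwise.
Speaker: 4.7 × 9.8 = 46.06 N down at 4.3 m → arm 4.3 m, τ = 46.06 × 4.3 = 198.1 N·m clockwise.
Battery pack: 21 × 9.8 = 205.8 N down at 3.7 m → arm 3.7 m, τ = 205.8 × 3.7 = 761.5 N·m clockwise.
Net moment of the loads = 2277 N·m clockwise.
The upward force F acts at a point 5.6 m from the left end, arm 5.6 m, giving F × 5.6 counterclockwise.
Balancing moments: F × 5.6 = 2277, giving F = 2277 / 5.6 = 407 N.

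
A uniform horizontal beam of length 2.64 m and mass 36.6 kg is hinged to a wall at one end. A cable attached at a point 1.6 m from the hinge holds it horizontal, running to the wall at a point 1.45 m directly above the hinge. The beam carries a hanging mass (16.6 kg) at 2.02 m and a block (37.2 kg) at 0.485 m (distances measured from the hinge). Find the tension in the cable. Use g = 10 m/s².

Choose the hinge as the axis so the unknown hinge reaction has zero arm there.
Beam weight: 36.6 × 10 = 366 N down at 1.32 m → arm 1.32 m, τ = 366 × 1.32 = 483.1 N·m clockwise.
Hanging mass: 16.6 × 10 = 166 N down at 2.02 m → arm 2.02 m, τ = 166 × 2.02 = 335.3 N·m clockwise.
Block: 37.2 × 10 = 372 N down at 0.485 m → arm 0.485 m, τ = 372 × 0.485 = 180.4 N·m clockwise.
Total clockwise load moment = 998.8 N·m.
The cable tension T acts at 1.6 m; only its component perpendicular to the beam, T sinθ, produces torque. sinθ = h/√(h²+d²) = 1.45/√(1.45²+1.6²) = 0.6715.
Στ = 0 ⇒ T × 1.6 × 0.6715 = 998.8 ⇒ T = 998.8 / 1.074 = 930 N.

T ≈ 930 N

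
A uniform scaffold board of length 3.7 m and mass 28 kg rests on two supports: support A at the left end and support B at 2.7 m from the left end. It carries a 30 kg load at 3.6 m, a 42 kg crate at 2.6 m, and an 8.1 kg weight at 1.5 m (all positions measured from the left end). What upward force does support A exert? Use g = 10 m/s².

Sum moments about support B (its reaction then has zero moment arm).
Beam weight: 28 × 10 = 280 N down at 1.85 m → arm 0.85 m, τ = 280 × 0.85 = 238 N·m counterclockwise.
Load: 30 × 10 = 300 N down at 3.6 m → arm 0.9 m, τ = 300 × 0.9 = 270 N·m clockwise.
Crate: 42 × 10 = 420 N down at 2.6 m → arm 0.1 m, τ = 420 × 0.1 = 42 N·m counterclockwise.
Weight: 8.1 × 10 = 81 N down at 1.5 m → arm 1.2 m, τ = 81 × 1.2 = 97.2 N·m counterclockwise.
Net load moment about support B = 107.2 N·m counterclockwise.
Reaction R at support A is upward at 0 m, arm 2.7 m → moment R × 2.7 clockwise.
For rotational equilibrium, R × 2.7 = 107.2, so R = 39.7 N.

R_A ≈ 39.7 N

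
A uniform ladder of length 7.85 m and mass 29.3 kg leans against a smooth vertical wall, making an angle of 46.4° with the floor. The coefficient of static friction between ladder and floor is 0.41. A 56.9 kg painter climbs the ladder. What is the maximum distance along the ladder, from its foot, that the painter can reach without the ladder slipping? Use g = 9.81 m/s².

d ≈ 3.1 m

About the foot of the ladder:
Ladder weight 29.3×9.81 = 287.4 N acts at 3.925 m along the ladder; its horizontal arm is 3.925·cos46.4° = 2.707 m → τ = 778 N·m clockwise.
Painter weight 56.9×9.81 = 558.2 N at distance d → arm d·cos46.4° → τ = 558.2·d·0.6896 clockwise.
Wall normal N at the top has arm L sinθ = 5.685 m counterclockwise, so Στ = 0 gives N·5.685 = 778 + 384.9·d.
ΣFy = 0 ⇒ N_floor = 845.6 N, so the maximum friction is μ_s·N_floor = 0.41×845.6 = 346.7 N. ΣFx = 0 ⇒ N_wall = f, so at the slipping point N = 346.7 N.
Substituting: 346.7×5.685 = 778 + 384.9·d ⇒ d = (1971 − 778) / 384.9 = 3.1 m.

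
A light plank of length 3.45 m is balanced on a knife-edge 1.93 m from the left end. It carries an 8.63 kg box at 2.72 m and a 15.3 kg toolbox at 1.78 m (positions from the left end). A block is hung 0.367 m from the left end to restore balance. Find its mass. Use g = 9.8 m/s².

m ≈ 2.89 kg

Take moments about the knife-edge (at 1.93 m from the left end).
Box: 8.63 × 9.8 = 84.57 N down at 2.72 m → arm 0.79 m, τ = 84.57 × 0.79 = 66.81 N·m clockwise.
Toolbox: 15.3 × 9.8 = 149.9 N down at 1.78 m → arm 0.15 m, τ = 149.9 × 0.15 = 22.48 N·m counterclockwise.
Net moment of known loads = 44.33 N·m clockwise.
An unknown mass m at 0.367 m has arm 1.563 m; its moment is m·g·1.563 counterclockwise.
Setting net torque to zero: m × 9.8 × 1.563 = 44.33 → m = 44.33 / (9.8 × 1.563) = 2.89 kg.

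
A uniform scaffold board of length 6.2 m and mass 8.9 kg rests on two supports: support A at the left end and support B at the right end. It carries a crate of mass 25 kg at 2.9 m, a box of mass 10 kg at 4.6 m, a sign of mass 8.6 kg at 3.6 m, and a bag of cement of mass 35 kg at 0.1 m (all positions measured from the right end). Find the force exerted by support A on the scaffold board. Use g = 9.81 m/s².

Take moments about support B.
Beam weight: 8.9 × 9.81 = 87.31 N down at 3.1 m → arm 3.1 m, τ = 87.31 × 3.1 = 270.7 N·m counterclockwise.
Crate: 25 × 9.81 = 245.2 N down at 2.9 m → arm 2.9 m, τ = 245.2 × 2.9 = 711.1 N·m counterclockwise.
Box: 10 × 9.81 = 98.1 N down at 4.6 m → arm 4.6 m, τ = 98.1 × 4.6 = 451.3 N·m counterclockwise.
Sign: 8.6 × 9.81 = 84.37 N down at 3.6 m → arm 3.6 m, τ = 84.37 × 3.6 = 303.7 N·m counterclockwise.
Bag of cement: 35 × 9.81 = 343.4 N down at 0.1 m → arm 0.1 m, τ = 343.4 × 0.1 = 34.34 N·m counterclockwise.
Net load moment about support B = 1771 N·m counterclockwise.
Reaction R at support A is upward at 6.2 m, arm 6.2 m → moment R × 6.2 clockwise.
Setting net torque to zero: R × 6.2 = 1771 → R = 286 N.

R_A ≈ 286 N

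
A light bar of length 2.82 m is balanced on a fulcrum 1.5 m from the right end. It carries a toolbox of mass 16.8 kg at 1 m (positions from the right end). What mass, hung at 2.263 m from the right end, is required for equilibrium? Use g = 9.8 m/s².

m ≈ 11 kg

Take moments about the fulcrum (at 1.5 m from the right end).
Toolbox: 16.8 × 9.8 = 164.6 N down at 1 m → arm 0.5 m, τ = 164.6 × 0.5 = 82.3 N·m clockwise.
Net moment of known loads = 82.3 N·m clockwise.
An unknown mass m at 2.263 m has arm 0.763 m; its moment is m·g·0.763 counterclockwise.
For rotational equilibrium, m × 9.8 × 0.763 = 82.3, so m = 82.3 / (9.8 × 0.763) = 11 kg.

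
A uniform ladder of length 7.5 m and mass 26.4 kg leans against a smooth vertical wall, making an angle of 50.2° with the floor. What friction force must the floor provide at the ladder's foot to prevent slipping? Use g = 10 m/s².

Choose the foot of the ladder as the axis so the floor normal and friction both act there and drop out.
Ladder weight 26.4×10 = 264 N acts at 3.75 m along the ladder; its horizontal arm is 3.75·cos50.2° = 2.4 m → τ = 633.6 N·m clockwise.
Wall normal N acts horizontally at the top; its moment arm is the height L sinθ = 7.5·sin50.2° = 5.762 m, counterclockwise.
Στ = 0 ⇒ N × 5.762 = 633.6 ⇒ N = 110 N.
ΣFx = 0: friction at the foot balances the wall's push, so f = N_wall = 110 N.

f ≈ 110 N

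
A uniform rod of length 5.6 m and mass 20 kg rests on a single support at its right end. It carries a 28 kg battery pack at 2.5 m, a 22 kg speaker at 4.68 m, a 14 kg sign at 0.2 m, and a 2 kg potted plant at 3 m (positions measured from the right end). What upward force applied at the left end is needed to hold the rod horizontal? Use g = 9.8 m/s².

Take moments about the right end.
Beam weight: 20 × 9.8 = 196 N down at 2.8 m → arm 2.8 m, τ = 196 × 2.8 = 548.8 N·m counterclockwise.
Battery pack: 28 × 9.8 = 274.4 N down at 2.5 m → arm 2.5 m, τ = 274.4 × 2.5 = 686 N·m counterclockwise.
Speaker: 22 × 9.8 = 215.6 N down at 4.68 m → arm 4.68 m, τ = 215.6 × 4.68 = 1009 N·m counterclockwise.
Sign: 14 × 9.8 = 137.2 N down at 0.2 m → arm 0.2 m, τ = 137.2 × 0.2 = 27.44 N·m counterclockwise.
Potted plant: 2 × 9.8 = 19.6 N down at 3 m → arm 3 m, τ = 19.6 × 3 = 58.8 N·m counterclockwise.
Net moment of the loads = 2330 N·m counterclockwise.
The upward force F acts at the left end, arm 5.6 m, giving F × 5.6 clockwise.
Balancing moments: F × 5.6 = 2330, giving F = 2330 / 5.6 = 416 N.

F ≈ 416 N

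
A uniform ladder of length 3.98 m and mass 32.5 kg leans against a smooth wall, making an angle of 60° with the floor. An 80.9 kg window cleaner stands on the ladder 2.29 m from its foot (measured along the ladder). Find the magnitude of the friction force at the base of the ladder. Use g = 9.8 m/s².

Sum moments about the foot of the ladder (the floor normal and friction both act there and drop out).
Ladder weight 32.5×9.8 = 318.5 N acts at 1.99 m along the ladder; its horizontal arm is 1.99·cos60° = 0.995 m → τ = 316.9 N·m clockwise.
Window cleaner: 80.9×9.8 = 792.8 N at 2.29 m → arm 1.145 m → τ = 907.8 N·m clockwise.
Wall normal N acts horizontally at the top; its moment arm is the height L sinθ = 3.98·sin60° = 3.447 m, counterclockwise.
Setting net torque to zero: N × 3.447 = 1225 → N = 355 N.
ΣFx = 0: friction at the foot balances the wall's push, so f = N_wall = 355 N.

f ≈ 355 N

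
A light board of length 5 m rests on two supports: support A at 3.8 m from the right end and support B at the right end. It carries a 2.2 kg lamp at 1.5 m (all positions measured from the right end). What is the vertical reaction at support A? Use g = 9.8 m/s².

Choose support B as the axis so its reaction then has zero moment arm.
Lamp: 2.2 × 9.8 = 21.56 N down at 1.5 m → arm 1.5 m, τ = 21.56 × 1.5 = 32.34 N·m counterclockwise.
Net load moment about support B = 32.34 N·m counterclockwise.
Reaction R at support A is upward at 3.8 m, arm 3.8 m → moment R × 3.8 clockwise.
Balancing moments: R × 3.8 = 32.34, giving R = 8.51 N.

R_A ≈ 8.51 N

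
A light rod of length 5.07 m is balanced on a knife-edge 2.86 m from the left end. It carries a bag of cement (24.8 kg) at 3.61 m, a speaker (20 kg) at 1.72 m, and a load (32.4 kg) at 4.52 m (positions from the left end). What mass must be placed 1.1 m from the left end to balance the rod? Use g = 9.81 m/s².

Choose the knife-edge (at 2.86 m from the left end) as the axis so the support reaction has zero arm there.
Bag of cement: 24.8 × 9.81 = 243.3 N down at 3.61 m → arm 0.75 m, τ = 243.3 × 0.75 = 182.5 N·m clockwise.
Speaker: 20 × 9.81 = 196.2 N down at 1.72 m → arm 1.14 m, τ = 196.2 × 1.14 = 223.7 N·m counterclockwise.
Load: 32.4 × 9.81 = 317.8 N down at 4.52 m → arm 1.66 m, τ = 317.8 × 1.66 = 527.5 N·m clockwise.
Net moment of known loads = 486.3 N·m clockwise.
An unknown mass m at 1.1 m has arm 1.76 m; its moment is m·g·1.76 counterclockwise.
Στ = 0 ⇒ m × 9.81 × 1.76 = 486.3 ⇒ m = 486.3 / (9.81 × 1.76) = 28.2 kg.

m ≈ 28.2 kg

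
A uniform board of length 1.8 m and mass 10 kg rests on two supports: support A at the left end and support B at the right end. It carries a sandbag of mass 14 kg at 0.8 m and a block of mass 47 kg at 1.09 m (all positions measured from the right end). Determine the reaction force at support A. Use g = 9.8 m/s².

About support B:
Beam weight: 10 × 9.8 = 98 N down at 0.9 m → arm 0.9 m, τ = 98 × 0.9 = 88.2 N·m counterclockwise.
Sandbag: 14 × 9.8 = 137.2 N down at 0.8 m → arm 0.8 m, τ = 137.2 × 0.8 = 109.8 N·m counterclockwise.
Block: 47 × 9.8 = 460.6 N down at 1.09 m → arm 1.09 m, τ = 460.6 × 1.09 = 502.1 N·m counterclockwise.
Net load moment about support B = 700.1 N·m counterclockwise.
Reaction R at support A is upward at 1.8 m, arm 1.8 m → moment R × 1.8 clockwise.
Στ = 0 ⇒ R × 1.8 = 700.1 ⇒ R = 389 N.

R_A ≈ 389 N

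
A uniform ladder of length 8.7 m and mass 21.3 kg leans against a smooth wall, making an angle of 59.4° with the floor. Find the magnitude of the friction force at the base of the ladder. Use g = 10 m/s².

Sum moments about the foot of the ladder (the floor normal and friction both act there and drop out).
Ladder weight 21.3×10 = 213 N acts at 4.35 m along the ladder; its horizontal arm is 4.35·cos59.4° = 2.214 m → τ = 471.6 N·m clockwise.
Wall normal N acts horizontally at the top; its moment arm is the height L sinθ = 8.7·sin59.4° = 7.488 m, counterclockwise.
Στ = 0 ⇒ N × 7.488 = 471.6 ⇒ N = 63 N.
ΣFx = 0: friction at the foot balances the wall's push, so f = N_wall = 63 N.

f ≈ 63 N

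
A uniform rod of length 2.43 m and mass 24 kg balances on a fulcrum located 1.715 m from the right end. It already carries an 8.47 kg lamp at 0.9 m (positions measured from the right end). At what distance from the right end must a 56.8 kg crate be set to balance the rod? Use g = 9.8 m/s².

x ≈ 2.05 m from the right end

Sum moments about the fulcrum (at 1.715 m from the right end) (the support reaction has zero arm there).
Beam weight: 24 × 9.8 = 235.2 N down at 1.215 m → arm 0.5 m, τ = 235.2 × 0.5 = 117.6 N·m clockwise.
Lamp: 8.47 × 9.8 = 83.01 N down at 0.9 m → arm 0.815 m, τ = 83.01 × 0.815 = 67.65 N·m clockwise.
Net moment of existing loads = 185.2 N·m clockwise.
The crate weighs 56.8 × 9.8 = 556.6 N and must supply an equal counterclockwise moment, so its lever arm about the fulcrum is 185.2 / 556.6 = 0.333 m.
That puts it at 1.715 + 0.333 = 2.05 m from the right end.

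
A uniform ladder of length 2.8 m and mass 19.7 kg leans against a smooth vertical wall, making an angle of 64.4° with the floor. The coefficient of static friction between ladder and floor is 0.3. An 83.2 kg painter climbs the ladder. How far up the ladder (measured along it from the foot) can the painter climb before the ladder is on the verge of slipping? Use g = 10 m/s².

Taking torques about the foot of the ladder:
Ladder weight 19.7×10 = 197 N acts at 1.4 m along the ladder; its horizontal arm is 1.4·cos64.4° = 0.6049 m → τ = 119.2 N·m clockwise.
Painter weight 83.2×10 = 832 N at distance d → arm d·cos64.4° → τ = 832·d·0.4321 clockwise.
Wall normal N at the top has arm L sinθ = 2.525 m counterclockwise, so Στ = 0 gives N·2.525 = 119.2 + 359.5·d.
ΣFy = 0 ⇒ N_floor = 1029 N, so the maximum friction is μ_s·N_floor = 0.3×1029 = 308.7 N. ΣFx = 0 ⇒ N_wall = f, so at the slipping point N = 308.7 N.
Substituting: 308.7×2.525 = 119.2 + 359.5·d ⇒ d = (779.5 − 119.2) / 359.5 = 1.84 m.

d ≈ 1.84 m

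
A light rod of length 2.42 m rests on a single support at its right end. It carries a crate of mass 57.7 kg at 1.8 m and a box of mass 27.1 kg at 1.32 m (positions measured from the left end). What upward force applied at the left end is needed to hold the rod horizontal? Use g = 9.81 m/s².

About the right end:
Crate: 57.7 × 9.81 = 566 N down at 1.8 m → arm 0.62 m, τ = 566 × 0.62 = 350.9 N·m counterclockwise.
Box: 27.1 × 9.81 = 265.9 N down at 1.32 m → arm 1.1 m, τ = 265.9 × 1.1 = 292.5 N·m counterclockwise.
Net moment of the loads = 643.4 N·m counterclockwise.
The upward force F acts at the left end, arm 2.42 m, giving F × 2.42 clockwise.
For rotational equilibrium, F × 2.42 = 643.4, so F = 643.4 / 2.42 = 266 N.

F ≈ 266 N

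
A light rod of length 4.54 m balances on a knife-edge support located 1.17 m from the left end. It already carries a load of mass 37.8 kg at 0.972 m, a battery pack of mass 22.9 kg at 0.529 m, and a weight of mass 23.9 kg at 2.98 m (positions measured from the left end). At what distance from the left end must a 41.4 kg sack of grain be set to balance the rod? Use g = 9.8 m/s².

Taking torques about the knife-edge support (at 1.17 m from the left end):
Load: 37.8 × 9.8 = 370.4 N down at 0.972 m → arm 0.198 m, τ = 370.4 × 0.198 = 73.34 N·m counterclockwise.
Battery pack: 22.9 × 9.8 = 224.4 N down at 0.529 m → arm 0.641 m, τ = 224.4 × 0.641 = 143.8 N·m counterclockwise.
Weight: 23.9 × 9.8 = 234.2 N down at 2.98 m → arm 1.81 m, τ = 234.2 × 1.81 = 423.9 N·m clockwise.
Net moment of existing loads = 206.8 N·m clockwise.
The sack of grain weighs 41.4 × 9.8 = 405.7 N and must supply an equal counterclockwise moment, so its lever arm about the knife-edge support is 206.8 / 405.7 = 0.51 m.
That puts it at 1.17 − 0.51 = 0.66 m from the left end.

x ≈ 0.66 m from the left end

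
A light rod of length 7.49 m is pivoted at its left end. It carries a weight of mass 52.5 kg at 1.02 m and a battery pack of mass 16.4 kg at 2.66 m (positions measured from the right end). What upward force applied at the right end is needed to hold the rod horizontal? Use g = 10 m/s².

F ≈ 559 N

Taking torques about the left end:
Weight: 52.5 × 10 = 525 N down at 1.02 m → arm 6.47 m, τ = 525 × 6.47 = 3397 N·m clockwise.
Battery pack: 16.4 × 10 = 164 N down at 2.66 m → arm 4.83 m, τ = 164 × 4.83 = 792.1 N·m clockwise.
Net moment of the loads = 4189 N·m clockwise.
The upward force F acts at the right end, arm 7.49 m, giving F × 7.49 counterclockwise.
Setting net torque to zero: F × 7.49 = 4189 → F = 4189 / 7.49 = 559 N.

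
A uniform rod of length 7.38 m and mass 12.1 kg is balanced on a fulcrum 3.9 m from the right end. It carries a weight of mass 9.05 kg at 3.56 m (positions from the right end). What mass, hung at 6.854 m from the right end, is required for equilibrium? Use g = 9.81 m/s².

Sum moments about the fulcrum (at 3.9 m from the right end) (the support reaction has zero arm there).
Beam weight: 12.1 × 9.81 = 118.7 N down at 3.69 m → arm 0.21 m, τ = 118.7 × 0.21 = 24.93 N·m clockwise.
Weight: 9.05 × 9.81 = 88.78 N down at 3.56 m → arm 0.34 m, τ = 88.78 × 0.34 = 30.19 N·m clockwise.
Net moment of known loads = 55.12 N·m clockwise.
An unknown mass m at 6.854 m has arm 2.954 m; its moment is m·g·2.954 counterclockwise.
Στ = 0 ⇒ m × 9.81 × 2.954 = 55.12 ⇒ m = 55.12 / (9.81 × 2.954) = 1.9 kg.

m ≈ 1.9 kg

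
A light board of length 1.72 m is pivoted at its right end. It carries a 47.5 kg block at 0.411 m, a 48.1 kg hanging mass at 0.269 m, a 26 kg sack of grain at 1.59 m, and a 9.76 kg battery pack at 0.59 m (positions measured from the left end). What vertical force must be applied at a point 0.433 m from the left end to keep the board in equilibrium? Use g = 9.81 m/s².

Choose the right end as the axis so the unknown pivot reaction has zero arm there.
Block: 47.5 × 9.81 = 466 N down at 0.411 m → arm 1.309 m, τ = 466 × 1.309 = 610 N·m counterclockwise.
Hanging mass: 48.1 × 9.81 = 471.9 N down at 0.269 m → arm 1.451 m, τ = 471.9 × 1.451 = 684.7 N·m counterclockwise.
Sack of grain: 26 × 9.81 = 255.1 N down at 1.59 m → arm 0.13 m, τ = 255.1 × 0.13 = 33.16 N·m counterclockwise.
Battery pack: 9.76 × 9.81 = 95.75 N down at 0.59 m → arm 1.13 m, τ = 95.75 × 1.13 = 108.2 N·m counterclockwise.
Net moment of the loads = 1436 N·m counterclockwise.
The upward force F acts at a point 0.433 m from the left end, arm 1.287 m, giving F × 1.287 clockwise.
Setting net torque to zero: F × 1.287 = 1436 → F = 1436 / 1.287 = 1120 N.

F ≈ 1120 N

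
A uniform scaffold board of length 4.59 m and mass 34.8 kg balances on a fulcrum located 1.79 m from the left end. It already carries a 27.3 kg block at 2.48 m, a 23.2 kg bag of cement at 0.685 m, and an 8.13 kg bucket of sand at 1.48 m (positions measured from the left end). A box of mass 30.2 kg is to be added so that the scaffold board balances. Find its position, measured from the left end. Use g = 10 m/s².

x ≈ 1.52 m from the left end

Take moments about the fulcrum (at 1.79 m from the left end).
Beam weight: 34.8 × 10 = 348 N down at 2.295 m → arm 0.505 m, τ = 348 × 0.505 = 175.7 N·m clockwise.
Block: 27.3 × 10 = 273 N down at 2.48 m → arm 0.69 m, τ = 273 × 0.69 = 188.4 N·m clockwise.
Bag of cement: 23.2 × 10 = 232 N down at 0.685 m → arm 1.105 m, τ = 232 × 1.105 = 256.4 N·m counterclockwise.
Bucket of sand: 8.13 × 10 = 81.3 N down at 1.48 m → arm 0.31 m, τ = 81.3 × 0.31 = 25.2 N·m counterclockwise.
Net moment of existing loads = 82.5 N·m clockwise.
The box weighs 30.2 × 10 = 302 N and must supply an equal counterclockwise moment, so its lever arm about the fulcrum is 82.5 / 302 = 0.273 m.
That puts it at 1.79 − 0.273 = 1.52 m from the left end.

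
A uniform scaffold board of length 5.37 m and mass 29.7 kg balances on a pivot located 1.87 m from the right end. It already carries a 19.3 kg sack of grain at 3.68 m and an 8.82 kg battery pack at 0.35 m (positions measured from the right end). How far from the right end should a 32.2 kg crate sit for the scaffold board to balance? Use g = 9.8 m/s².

x ≈ 0.45 m from the right end

Sum moments about the pivot (at 1.87 m from the right end) (the support reaction has zero arm there).
Beam weight: 29.7 × 9.8 = 291.1 N down at 2.685 m → arm 0.815 m, τ = 291.1 × 0.815 = 237.2 N·m counterclockwise.
Sack of grain: 19.3 × 9.8 = 189.1 N down at 3.68 m → arm 1.81 m, τ = 189.1 × 1.81 = 342.3 N·m counterclockwise.
Battery pack: 8.82 × 9.8 = 86.44 N down at 0.35 m → arm 1.52 m, τ = 86.44 × 1.52 = 131.4 N·m clockwise.
Net moment of existing loads = 448.1 N·m counterclockwise.
The crate weighs 32.2 × 9.8 = 315.6 N and must supply an equal clockwise moment, so its lever arm about the pivot is 448.1 / 315.6 = 1.42 m.
That puts it at 1.87 − 1.42 = 0.45 m from the right end.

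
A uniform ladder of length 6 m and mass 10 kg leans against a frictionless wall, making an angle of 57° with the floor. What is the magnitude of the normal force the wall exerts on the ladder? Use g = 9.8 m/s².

Take moments about the foot of the ladder.
Ladder weight 10×9.8 = 98 N acts at 3 m along the ladder; its horizontal arm is 3·cos57° = 1.634 m → τ = 160.1 N·m clockwise.
Wall normal N acts horizontally at the top; its moment arm is the height L sinθ = 6·sin57° = 5.032 m, counterclockwise.
Στ = 0 ⇒ N × 5.032 = 160.1 ⇒ N = 31.8 N.

N_wall ≈ 31.8 N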